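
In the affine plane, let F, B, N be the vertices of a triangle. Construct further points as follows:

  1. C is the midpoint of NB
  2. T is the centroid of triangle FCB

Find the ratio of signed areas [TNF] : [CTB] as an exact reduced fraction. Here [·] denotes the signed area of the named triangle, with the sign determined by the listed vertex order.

Assign F = (0, 0), B = (1, 0), N = (0, 1) — the answer is frame-independent, so this choice is without loss of generality.
1. C is the midpoint of NB ⇒ C = (1/2, 1/2)
2. T is the centroid of triangle FCB ⇒ T = (1/2, 1/6)
2·[TNF] = 1/2, 2·[CTB] = 1/6
[TNF]:[CTB] = 1/2:1/6 = 3

[TNF]:[CTB] = 3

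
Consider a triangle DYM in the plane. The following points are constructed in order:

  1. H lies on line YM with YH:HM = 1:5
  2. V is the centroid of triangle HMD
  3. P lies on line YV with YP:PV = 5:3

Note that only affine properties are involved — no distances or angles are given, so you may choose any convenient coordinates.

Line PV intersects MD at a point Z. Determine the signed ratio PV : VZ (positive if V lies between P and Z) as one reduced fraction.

Work in coordinates with D = (0, 0), Y = (1, 0), M = (0, 1).
1. H lies on line YM with YH:HM = 1:5 ⇒ H = (5/6, 1/6)
2. V is the centroid of triangle HMD ⇒ V = (5/18, 7/18)
3. P lies on line YV with YP:PV = 5:3 ⇒ P = (79/144, 35/144)
line PV meets MD at Z = (0, 7/13)
V = P + t·(Z−P) with t = 39/79, so PV:VZ = 39/79:40/79

PV:VZ = 39/40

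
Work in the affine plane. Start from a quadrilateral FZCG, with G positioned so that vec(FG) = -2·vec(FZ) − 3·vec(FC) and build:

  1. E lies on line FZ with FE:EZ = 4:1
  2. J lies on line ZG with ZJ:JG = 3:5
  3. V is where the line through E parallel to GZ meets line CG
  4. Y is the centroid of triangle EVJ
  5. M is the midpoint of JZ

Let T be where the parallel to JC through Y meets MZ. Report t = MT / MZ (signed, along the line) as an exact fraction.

Choose coordinates F = (0, 0), Z = (1, 0), C = (0, 1), G = (-2, -3).
1. E lies on line FZ with FE:EZ = 4:1 ⇒ E = (4/5, 0)
2. J lies on line ZG with ZJ:JG = 3:5 ⇒ J = (-1/8, -9/8)
3. V is where the line through E parallel to GZ meets line CG ⇒ V = (-9/5, -13/5)
4. Y is the centroid of triangle EVJ ⇒ Y = (-3/8, -149/120)
5. M is the midpoint of JZ ⇒ M = (7/16, -9/16)
through Y parallel to JC: direction (1/8, 17/8); meets MZ at T = (-23/60, -83/60)
T = M + t·(Z−M) with t = -197/135

t = -197/135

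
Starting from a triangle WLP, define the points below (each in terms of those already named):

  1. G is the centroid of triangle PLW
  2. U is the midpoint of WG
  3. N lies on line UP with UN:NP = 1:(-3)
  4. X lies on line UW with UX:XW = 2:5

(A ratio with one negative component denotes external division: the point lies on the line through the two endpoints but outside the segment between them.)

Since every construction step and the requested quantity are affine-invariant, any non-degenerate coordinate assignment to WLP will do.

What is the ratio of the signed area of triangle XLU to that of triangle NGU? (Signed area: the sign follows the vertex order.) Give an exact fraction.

[XLU]:[NGU] = 4/7

Set W = (0, 0), L = (1, 0), P = (0, 1); any affine frame gives the same invariant.
1. G is the centroid of triangle PLW ⇒ G = (1/3, 1/3)
2. U is the midpoint of WG ⇒ U = (1/6, 1/6)
3. N lies on line UP with UN:NP = 1:(-3) ⇒ N = (1/4, -1/4)
4. X lies on line UW with UX:XW = 2:5 ⇒ X = (5/42, 5/42)
2·[XLU] = 1/21, 2·[NGU] = 1/12
[XLU]:[NGU] = 1/21:1/12 = 4/7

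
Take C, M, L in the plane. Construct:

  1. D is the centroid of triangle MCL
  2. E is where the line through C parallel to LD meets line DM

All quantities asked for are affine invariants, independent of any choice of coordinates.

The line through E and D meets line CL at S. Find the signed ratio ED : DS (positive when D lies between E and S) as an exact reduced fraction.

Choose coordinates C = (0, 0), M = (1, 0), L = (0, 1).
1. D is the centroid of triangle MCL ⇒ D = (1/3, 1/3)
2. E is where the line through C parallel to LD meets line DM ⇒ E = (-1/3, 2/3)
line ED meets CL at S = (0, 1/2)
D = E + t·(S−E) with t = 2, so ED:DS = 2:-1

ED:DS = -2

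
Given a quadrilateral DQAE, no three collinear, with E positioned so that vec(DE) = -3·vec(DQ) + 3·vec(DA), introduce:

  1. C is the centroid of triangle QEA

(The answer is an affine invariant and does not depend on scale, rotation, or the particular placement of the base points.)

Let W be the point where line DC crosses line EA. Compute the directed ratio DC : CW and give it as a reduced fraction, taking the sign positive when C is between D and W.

DC:CW = 8

Set D = (0, 0), Q = (1, 0), A = (0, 1), E = (-3, 3); any affine frame gives the same invariant.
1. C is the centroid of triangle QEA ⇒ C = (-2/3, 4/3)
line DC meets EA at W = (-3/4, 3/2)
C = D + t·(W−D) with t = 8/9, so DC:CW = 8/9:1/9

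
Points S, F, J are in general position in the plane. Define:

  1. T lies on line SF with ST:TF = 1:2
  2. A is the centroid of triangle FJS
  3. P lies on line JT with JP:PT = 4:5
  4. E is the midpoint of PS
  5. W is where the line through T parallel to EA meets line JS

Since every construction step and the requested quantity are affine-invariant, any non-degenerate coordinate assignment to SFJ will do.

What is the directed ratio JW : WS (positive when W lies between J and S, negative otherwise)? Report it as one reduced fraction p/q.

Assign S = (0, 0), F = (1, 0), J = (0, 1) — the answer is frame-independent, so this choice is without loss of generality.
1. T lies on line SF with ST:TF = 1:2 ⇒ T = (1/3, 0)
2. A is the centroid of triangle FJS ⇒ A = (1/3, 1/3)
3. P lies on line JT with JP:PT = 4:5 ⇒ P = (4/27, 5/9)
4. E is the midpoint of PS ⇒ E = (2/27, 5/18)
5. W is where the line through T parallel to EA meets line JS ⇒ W = (0, -1/14)
W = J + t·(S−J) with t = 15/14, so JW:WS = t:(1−t) = 15/14:-1/14

JW:WS = -15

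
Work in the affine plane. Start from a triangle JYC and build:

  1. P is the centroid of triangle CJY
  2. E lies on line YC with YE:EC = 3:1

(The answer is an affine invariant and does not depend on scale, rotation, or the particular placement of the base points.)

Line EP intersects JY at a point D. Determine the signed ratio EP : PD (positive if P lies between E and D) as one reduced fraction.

EP:PD = 5/4

Work in coordinates with J = (0, 0), Y = (1, 0), C = (0, 1).
1. P is the centroid of triangle CJY ⇒ P = (1/3, 1/3)
2. E lies on line YC with YE:EC = 3:1 ⇒ E = (1/4, 3/4)
line EP meets JY at D = (2/5, 0)
P = E + t·(D−E) with t = 5/9, so EP:PD = 5/9:4/9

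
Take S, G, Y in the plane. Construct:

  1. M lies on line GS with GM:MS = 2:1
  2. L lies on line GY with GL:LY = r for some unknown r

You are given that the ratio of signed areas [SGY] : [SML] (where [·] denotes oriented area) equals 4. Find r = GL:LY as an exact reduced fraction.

r = 3

Choose coordinates S = (0, 0), G = (1, 0), Y = (0, 1).
1. M lies on line GS with GM:MS = 2:1 ⇒ M = (1/3, 0)
2. With GL:LY = r, write λ = r/(r+1) so L = G + λ·(Y−G); L is affine-linear in λ
Every point depending on L is an affine combination of L and λ-independent points, so each such coordinate is linear in λ; the λ² term in each signed area is a multiple of (Y−G)×(Y−G) = 0, so 2·[SGY] and 2·[SML] are each linear in λ. Evaluating at λ=0 and λ=1:
  2·[SGY] = 1,   2·[SML] = 1/3·λ
So [SGY]:[SML] = (1) / (1/3·λ). Setting this equal to 4:
  1 = 4·(1/3·λ)  ⇒  λ = 3/4
Then r = λ/(1−λ) = (3/4)/(1/4) = 3. Check: with r = 3, L = (1/4, 3/4) and [SGY]:[SML] = 4 as required.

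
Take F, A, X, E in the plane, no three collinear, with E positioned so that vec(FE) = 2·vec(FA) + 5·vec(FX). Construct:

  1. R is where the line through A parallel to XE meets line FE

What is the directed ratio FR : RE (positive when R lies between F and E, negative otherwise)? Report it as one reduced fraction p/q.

Choose coordinates F = (0, 0), A = (1, 0), X = (0, 1), E = (2, 5).
1. R is where the line through A parallel to XE meets line FE ⇒ R = (-4, -10)
R = F + t·(E−F) with t = -2, so FR:RE = t:(1−t) = -2:3

FR:RE = -2/3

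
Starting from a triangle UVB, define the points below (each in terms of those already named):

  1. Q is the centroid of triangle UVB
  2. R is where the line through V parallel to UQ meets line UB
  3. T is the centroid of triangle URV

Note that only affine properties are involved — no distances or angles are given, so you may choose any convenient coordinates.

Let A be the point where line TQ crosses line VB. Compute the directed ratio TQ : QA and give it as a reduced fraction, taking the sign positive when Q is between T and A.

TQ:QA = 2

Assign U = (0, 0), V = (1, 0), B = (0, 1) — the answer is frame-independent, so this choice is without loss of generality.
1. Q is the centroid of triangle UVB ⇒ Q = (1/3, 1/3)
2. R is where the line through V parallel to UQ meets line UB ⇒ R = (0, -1)
3. T is the centroid of triangle URV ⇒ T = (1/3, -1/3)
line TQ meets VB at A = (1/3, 2/3)
Q = T + t·(A−T) with t = 2/3, so TQ:QA = 2/3:1/3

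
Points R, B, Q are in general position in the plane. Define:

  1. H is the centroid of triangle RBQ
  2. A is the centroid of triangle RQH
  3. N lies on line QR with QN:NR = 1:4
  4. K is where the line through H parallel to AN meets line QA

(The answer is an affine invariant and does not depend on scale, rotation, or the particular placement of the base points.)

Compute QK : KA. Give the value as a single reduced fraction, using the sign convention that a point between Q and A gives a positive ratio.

Choose coordinates R = (0, 0), B = (1, 0), Q = (0, 1).
1. H is the centroid of triangle RBQ ⇒ H = (1/3, 1/3)
2. A is the centroid of triangle RQH ⇒ A = (1/9, 4/9)
3. N lies on line QR with QN:NR = 1:4 ⇒ N = (0, 4/5)
4. K is where the line through H parallel to AN meets line QA ⇒ K = (-2/9, 19/9)
K = Q + t·(A−Q) with t = -2, so QK:KA = t:(1−t) = -2:3

QK:KA = -2/3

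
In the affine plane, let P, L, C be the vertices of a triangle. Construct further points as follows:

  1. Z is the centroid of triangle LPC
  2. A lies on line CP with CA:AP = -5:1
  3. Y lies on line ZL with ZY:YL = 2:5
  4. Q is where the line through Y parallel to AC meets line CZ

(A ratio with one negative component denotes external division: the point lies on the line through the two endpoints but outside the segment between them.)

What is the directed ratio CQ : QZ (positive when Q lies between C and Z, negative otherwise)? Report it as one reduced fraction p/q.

Assign P = (0, 0), L = (1, 0), C = (0, 1) — the answer is frame-independent, so this choice is without loss of generality.
1. Z is the centroid of triangle LPC ⇒ Z = (1/3, 1/3)
2. A lies on line CP with CA:AP = -5:1 ⇒ A = (0, -1/4)
3. Y lies on line ZL with ZY:YL = 2:5 ⇒ Y = (11/21, 5/21)
4. Q is where the line through Y parallel to AC meets line CZ ⇒ Q = (11/21, -1/21)
Q = C + t·(Z−C) with t = 11/7, so CQ:QZ = t:(1−t) = 11/7:-4/7

CQ:QZ = -11/4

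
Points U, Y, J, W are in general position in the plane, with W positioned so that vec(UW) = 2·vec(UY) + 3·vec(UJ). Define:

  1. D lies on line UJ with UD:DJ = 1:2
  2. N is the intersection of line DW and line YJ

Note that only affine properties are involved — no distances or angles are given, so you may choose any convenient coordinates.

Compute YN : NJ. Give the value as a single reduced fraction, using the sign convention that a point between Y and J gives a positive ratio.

Assign U = (0, 0), Y = (1, 0), J = (0, 1), W = (2, 3) — the answer is frame-independent, so this choice is without loss of generality.
1. D lies on line UJ with UD:DJ = 1:2 ⇒ D = (0, 1/3)
2. N is the intersection of line DW and line YJ ⇒ N = (2/7, 5/7)
N = Y + t·(J−Y) with t = 5/7, so YN:NJ = t:(1−t) = 5/7:2/7

YN:NJ = 5/2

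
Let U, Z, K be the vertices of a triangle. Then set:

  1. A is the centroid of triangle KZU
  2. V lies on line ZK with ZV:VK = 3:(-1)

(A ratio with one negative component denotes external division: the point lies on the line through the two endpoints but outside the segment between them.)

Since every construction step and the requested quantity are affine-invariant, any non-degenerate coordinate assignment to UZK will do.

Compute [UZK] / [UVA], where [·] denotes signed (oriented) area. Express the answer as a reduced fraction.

[UZK]:[UVA] = -3/2

Set U = (0, 0), Z = (1, 0), K = (0, 1); any affine frame gives the same invariant.
1. A is the centroid of triangle KZU ⇒ A = (1/3, 1/3)
2. V lies on line ZK with ZV:VK = 3:(-1) ⇒ V = (-1/2, 3/2)
2·[UZK] = 1, 2·[UVA] = -2/3
[UZK]:[UVA] = 1:-2/3 = -3/2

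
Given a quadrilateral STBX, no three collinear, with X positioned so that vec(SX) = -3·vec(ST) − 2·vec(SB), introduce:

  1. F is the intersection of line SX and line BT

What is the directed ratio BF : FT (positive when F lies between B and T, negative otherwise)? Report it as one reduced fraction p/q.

BF:FT = 3/2

Work in coordinates with S = (0, 0), T = (1, 0), B = (0, 1), X = (-3, -2).
1. F is the intersection of line SX and line BT ⇒ F = (3/5, 2/5)
F = B + t·(T−B) with t = 3/5, so BF:FT = t:(1−t) = 3/5:2/5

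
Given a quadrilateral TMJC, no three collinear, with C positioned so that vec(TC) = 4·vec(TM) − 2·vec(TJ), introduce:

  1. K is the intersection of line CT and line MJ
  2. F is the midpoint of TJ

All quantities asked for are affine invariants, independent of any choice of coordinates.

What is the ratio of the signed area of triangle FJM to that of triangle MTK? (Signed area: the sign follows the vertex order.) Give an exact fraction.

Work in coordinates with T = (0, 0), M = (1, 0), J = (0, 1), C = (4, -2).
1. K is the intersection of line CT and line MJ ⇒ K = (2, -1)
2. F is the midpoint of TJ ⇒ F = (0, 1/2)
2·[FJM] = -1/2, 2·[MTK] = 1
[FJM]:[MTK] = -1/2:1 = -1/2

[FJM]:[MTK] = -1/2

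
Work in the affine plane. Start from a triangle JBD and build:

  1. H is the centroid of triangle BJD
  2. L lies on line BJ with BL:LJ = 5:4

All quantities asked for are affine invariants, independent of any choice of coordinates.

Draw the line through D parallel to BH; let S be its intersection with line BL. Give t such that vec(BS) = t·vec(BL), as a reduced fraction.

t = -9/5

Choose coordinates J = (0, 0), B = (1, 0), D = (0, 1).
1. H is the centroid of triangle BJD ⇒ H = (1/3, 1/3)
2. L lies on line BJ with BL:LJ = 5:4 ⇒ L = (4/9, 0)
through D parallel to BH: direction (-2/3, 1/3); meets BL at S = (2, 0)
S = B + t·(L−B) with t = -9/5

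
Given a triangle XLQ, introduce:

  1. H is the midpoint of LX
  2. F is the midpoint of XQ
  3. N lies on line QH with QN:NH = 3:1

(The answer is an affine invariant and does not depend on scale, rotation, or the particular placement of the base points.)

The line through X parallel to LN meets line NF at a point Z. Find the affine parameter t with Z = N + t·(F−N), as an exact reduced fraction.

Choose coordinates X = (0, 0), L = (1, 0), Q = (0, 1).
1. H is the midpoint of LX ⇒ H = (1/2, 0)
2. F is the midpoint of XQ ⇒ F = (0, 1/2)
3. N lies on line QH with QN:NH = 3:1 ⇒ N = (3/8, 1/4)
through X parallel to LN: direction (-5/8, 1/4); meets NF at Z = (15/8, -3/4)
Z = N + t·(F−N) with t = -4

t = -4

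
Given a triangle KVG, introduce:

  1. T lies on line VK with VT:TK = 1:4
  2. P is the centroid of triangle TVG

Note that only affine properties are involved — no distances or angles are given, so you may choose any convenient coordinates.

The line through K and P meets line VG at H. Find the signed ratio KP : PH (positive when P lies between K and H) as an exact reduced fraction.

Assign K = (0, 0), V = (1, 0), G = (0, 1) — the answer is frame-independent, so this choice is without loss of generality.
1. T lies on line VK with VT:TK = 1:4 ⇒ T = (4/5, 0)
2. P is the centroid of triangle TVG ⇒ P = (3/5, 1/3)
line KP meets VG at H = (9/14, 5/14)
P = K + t·(H−K) with t = 14/15, so KP:PH = 14/15:1/15

KP:PH = 14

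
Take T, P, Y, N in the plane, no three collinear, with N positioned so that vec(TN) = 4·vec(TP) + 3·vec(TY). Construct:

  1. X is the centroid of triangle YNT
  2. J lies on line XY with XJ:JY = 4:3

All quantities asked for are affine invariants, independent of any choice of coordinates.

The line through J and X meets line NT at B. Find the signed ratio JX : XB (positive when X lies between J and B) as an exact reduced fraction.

Work in coordinates with T = (0, 0), P = (1, 0), Y = (0, 1), N = (4, 3).
1. X is the centroid of triangle YNT ⇒ X = (4/3, 4/3)
2. J lies on line XY with XJ:JY = 4:3 ⇒ J = (4/7, 8/7)
line JX meets NT at B = (2, 3/2)
X = J + t·(B−J) with t = 8/15, so JX:XB = 8/15:7/15

JX:XB = 8/7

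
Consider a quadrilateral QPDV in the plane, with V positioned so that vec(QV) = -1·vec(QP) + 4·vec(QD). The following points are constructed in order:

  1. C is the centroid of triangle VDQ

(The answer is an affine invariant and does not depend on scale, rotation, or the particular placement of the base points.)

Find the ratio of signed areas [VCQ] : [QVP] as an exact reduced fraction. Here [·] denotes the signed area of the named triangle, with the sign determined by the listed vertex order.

[VCQ]:[QVP] = 1/12

Set Q = (0, 0), P = (1, 0), D = (0, 1), V = (-1, 4); any affine frame gives the same invariant.
1. C is the centroid of triangle VDQ ⇒ C = (-1/3, 5/3)
2·[VCQ] = -1/3, 2·[QVP] = -4
[VCQ]:[QVP] = -1/3:-4 = 1/12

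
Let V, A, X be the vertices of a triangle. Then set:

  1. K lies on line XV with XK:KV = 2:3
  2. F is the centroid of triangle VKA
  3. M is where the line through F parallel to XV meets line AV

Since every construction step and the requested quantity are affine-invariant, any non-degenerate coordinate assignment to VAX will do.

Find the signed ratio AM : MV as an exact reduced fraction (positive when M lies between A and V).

Choose coordinates V = (0, 0), A = (1, 0), X = (0, 1).
1. K lies on line XV with XK:KV = 2:3 ⇒ K = (0, 3/5)
2. F is the centroid of triangle VKA ⇒ F = (1/3, 1/5)
3. M is where the line through F parallel to XV meets line AV ⇒ M = (1/3, 0)
M = A + t·(V−A) with t = 2/3, so AM:MV = t:(1−t) = 2/3:1/3

AM:MV = 2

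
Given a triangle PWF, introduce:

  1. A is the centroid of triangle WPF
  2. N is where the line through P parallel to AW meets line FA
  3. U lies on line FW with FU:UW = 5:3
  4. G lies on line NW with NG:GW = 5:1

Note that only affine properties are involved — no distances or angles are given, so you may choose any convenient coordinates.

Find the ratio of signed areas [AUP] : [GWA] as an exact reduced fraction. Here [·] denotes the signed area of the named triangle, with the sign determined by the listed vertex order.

[AUP]:[GWA] = -3/2

Assign P = (0, 0), W = (1, 0), F = (0, 1) — the answer is frame-independent, so this choice is without loss of generality.
1. A is the centroid of triangle WPF ⇒ A = (1/3, 1/3)
2. N is where the line through P parallel to AW meets line FA ⇒ N = (2/3, -1/3)
3. U lies on line FW with FU:UW = 5:3 ⇒ U = (5/8, 3/8)
4. G lies on line NW with NG:GW = 5:1 ⇒ G = (17/18, -1/18)
2·[AUP] = -1/12, 2·[GWA] = 1/18
[AUP]:[GWA] = -1/12:1/18 = -3/2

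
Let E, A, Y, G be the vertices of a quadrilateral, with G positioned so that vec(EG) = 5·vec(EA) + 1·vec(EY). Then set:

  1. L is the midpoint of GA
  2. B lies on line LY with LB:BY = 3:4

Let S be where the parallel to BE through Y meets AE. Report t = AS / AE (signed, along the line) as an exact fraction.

Work in coordinates with E = (0, 0), A = (1, 0), Y = (0, 1), G = (5, 1).
1. L is the midpoint of GA ⇒ L = (3, 1/2)
2. B lies on line LY with LB:BY = 3:4 ⇒ B = (12/7, 5/7)
through Y parallel to BE: direction (-12/7, -5/7); meets AE at S = (-12/5, 0)
S = A + t·(E−A) with t = 17/5

t = 17/5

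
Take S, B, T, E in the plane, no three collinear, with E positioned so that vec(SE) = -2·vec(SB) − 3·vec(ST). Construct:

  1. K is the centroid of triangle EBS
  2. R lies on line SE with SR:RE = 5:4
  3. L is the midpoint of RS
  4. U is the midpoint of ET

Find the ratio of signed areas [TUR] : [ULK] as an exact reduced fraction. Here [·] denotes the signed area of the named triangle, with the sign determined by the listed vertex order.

Set S = (0, 0), B = (1, 0), T = (0, 1), E = (-2, -3); any affine frame gives the same invariant.
1. K is the centroid of triangle EBS ⇒ K = (-1/3, -1)
2. R lies on line SE with SR:RE = 5:4 ⇒ R = (-10/9, -5/3)
3. L is the midpoint of RS ⇒ L = (-5/9, -5/6)
4. U is the midpoint of ET ⇒ U = (-1, -1)
2·[TUR] = 4/9, 2·[ULK] = -1/9
[TUR]:[ULK] = 4/9:-1/9 = -4

[TUR]:[ULK] = -4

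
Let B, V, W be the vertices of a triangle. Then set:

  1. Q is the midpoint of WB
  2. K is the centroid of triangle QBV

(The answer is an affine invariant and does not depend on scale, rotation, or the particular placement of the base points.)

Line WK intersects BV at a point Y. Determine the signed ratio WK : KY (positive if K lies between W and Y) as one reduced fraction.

WK:KY = 5

Assign B = (0, 0), V = (1, 0), W = (0, 1) — the answer is frame-independent, so this choice is without loss of generality.
1. Q is the midpoint of WB ⇒ Q = (0, 1/2)
2. K is the centroid of triangle QBV ⇒ K = (1/3, 1/6)
line WK meets BV at Y = (2/5, 0)
K = W + t·(Y−W) with t = 5/6, so WK:KY = 5/6:1/6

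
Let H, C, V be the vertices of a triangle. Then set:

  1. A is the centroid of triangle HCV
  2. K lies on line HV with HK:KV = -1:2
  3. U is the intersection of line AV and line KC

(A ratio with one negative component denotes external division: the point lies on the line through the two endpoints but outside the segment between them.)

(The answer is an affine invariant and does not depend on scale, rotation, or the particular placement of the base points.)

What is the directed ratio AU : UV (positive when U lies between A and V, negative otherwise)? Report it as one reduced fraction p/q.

AU:UV = -1/2

Choose coordinates H = (0, 0), C = (1, 0), V = (0, 1).
1. A is the centroid of triangle HCV ⇒ A = (1/3, 1/3)
2. K lies on line HV with HK:KV = -1:2 ⇒ K = (0, -1)
3. U is the intersection of line AV and line KC ⇒ U = (2/3, -1/3)
U = A + t·(V−A) with t = -1, so AU:UV = t:(1−t) = -1:2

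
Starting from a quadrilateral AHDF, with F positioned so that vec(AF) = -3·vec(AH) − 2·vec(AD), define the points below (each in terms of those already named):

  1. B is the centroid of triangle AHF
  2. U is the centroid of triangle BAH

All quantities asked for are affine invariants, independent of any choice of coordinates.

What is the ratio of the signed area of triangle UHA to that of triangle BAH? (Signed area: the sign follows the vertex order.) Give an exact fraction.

Set A = (0, 0), H = (1, 0), D = (0, 1), F = (-3, -2); any affine frame gives the same invariant.
1. B is the centroid of triangle AHF ⇒ B = (-2/3, -2/3)
2. U is the centroid of triangle BAH ⇒ U = (1/9, -2/9)
2·[UHA] = 2/9, 2·[BAH] = -2/3
[UHA]:[BAH] = 2/9:-2/3 = -1/3

[UHA]:[BAH] = -1/3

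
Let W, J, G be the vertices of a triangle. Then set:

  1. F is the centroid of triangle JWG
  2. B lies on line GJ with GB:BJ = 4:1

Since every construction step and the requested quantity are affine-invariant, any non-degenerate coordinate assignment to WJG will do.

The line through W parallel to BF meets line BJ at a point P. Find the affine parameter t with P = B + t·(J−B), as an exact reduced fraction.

t = 3

Assign W = (0, 0), J = (1, 0), G = (0, 1) — the answer is frame-independent, so this choice is without loss of generality.
1. F is the centroid of triangle JWG ⇒ F = (1/3, 1/3)
2. B lies on line GJ with GB:BJ = 4:1 ⇒ B = (4/5, 1/5)
through W parallel to BF: direction (-7/15, 2/15); meets BJ at P = (7/5, -2/5)
P = B + t·(J−B) with t = 3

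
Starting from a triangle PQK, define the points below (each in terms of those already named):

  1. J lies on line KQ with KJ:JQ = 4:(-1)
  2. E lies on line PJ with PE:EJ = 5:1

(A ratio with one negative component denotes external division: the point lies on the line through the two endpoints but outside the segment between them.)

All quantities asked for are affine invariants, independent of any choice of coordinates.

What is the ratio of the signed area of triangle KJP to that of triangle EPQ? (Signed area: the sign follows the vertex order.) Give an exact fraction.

Work in coordinates with P = (0, 0), Q = (1, 0), K = (0, 1).
1. J lies on line KQ with KJ:JQ = 4:(-1) ⇒ J = (4/3, -1/3)
2. E lies on line PJ with PE:EJ = 5:1 ⇒ E = (10/9, -5/18)
2·[KJP] = -4/3, 2·[EPQ] = -5/18
[KJP]:[EPQ] = -4/3:-5/18 = 24/5

[KJP]:[EPQ] = 24/5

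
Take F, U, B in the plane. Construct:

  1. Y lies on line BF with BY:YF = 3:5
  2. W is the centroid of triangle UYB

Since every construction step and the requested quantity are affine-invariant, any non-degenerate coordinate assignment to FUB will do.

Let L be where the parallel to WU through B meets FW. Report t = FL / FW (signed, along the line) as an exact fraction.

t = 16/13

Set F = (0, 0), U = (1, 0), B = (0, 1); any affine frame gives the same invariant.
1. Y lies on line BF with BY:YF = 3:5 ⇒ Y = (0, 5/8)
2. W is the centroid of triangle UYB ⇒ W = (1/3, 13/24)
through B parallel to WU: direction (2/3, -13/24); meets FW at L = (16/39, 2/3)
L = F + t·(W−F) with t = 16/13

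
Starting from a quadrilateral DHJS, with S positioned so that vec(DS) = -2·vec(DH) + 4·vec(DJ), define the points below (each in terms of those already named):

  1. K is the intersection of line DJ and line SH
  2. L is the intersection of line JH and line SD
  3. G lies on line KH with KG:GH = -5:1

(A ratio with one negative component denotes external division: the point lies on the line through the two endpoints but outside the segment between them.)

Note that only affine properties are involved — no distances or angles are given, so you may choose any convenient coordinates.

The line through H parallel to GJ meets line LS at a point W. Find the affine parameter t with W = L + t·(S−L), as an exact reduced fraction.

Set D = (0, 0), H = (1, 0), J = (0, 1), S = (-2, 4); any affine frame gives the same invariant.
1. K is the intersection of line DJ and line SH ⇒ K = (0, 4/3)
2. L is the intersection of line JH and line SD ⇒ L = (-1, 2)
3. G lies on line KH with KG:GH = -5:1 ⇒ G = (5/4, -1/3)
through H parallel to GJ: direction (-5/4, 4/3); meets LS at W = (-8/7, 16/7)
W = L + t·(S−L) with t = 1/7

t = 1/7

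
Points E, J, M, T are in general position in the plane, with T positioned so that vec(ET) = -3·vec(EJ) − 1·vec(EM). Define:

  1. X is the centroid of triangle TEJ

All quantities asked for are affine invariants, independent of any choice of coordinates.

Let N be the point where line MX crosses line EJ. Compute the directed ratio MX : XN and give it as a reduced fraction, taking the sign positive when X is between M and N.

MX:XN = -4

Set E = (0, 0), J = (1, 0), M = (0, 1), T = (-3, -1); any affine frame gives the same invariant.
1. X is the centroid of triangle TEJ ⇒ X = (-2/3, -1/3)
line MX meets EJ at N = (-1/2, 0)
X = M + t·(N−M) with t = 4/3, so MX:XN = 4/3:-1/3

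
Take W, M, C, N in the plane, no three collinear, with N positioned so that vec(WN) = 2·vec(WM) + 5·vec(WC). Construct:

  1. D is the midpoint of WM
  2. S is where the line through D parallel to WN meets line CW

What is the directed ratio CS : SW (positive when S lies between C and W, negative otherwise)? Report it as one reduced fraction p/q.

Set W = (0, 0), M = (1, 0), C = (0, 1), N = (2, 5); any affine frame gives the same invariant.
1. D is the midpoint of WM ⇒ D = (1/2, 0)
2. S is where the line through D parallel to WN meets line CW ⇒ S = (0, -5/4)
S = C + t·(W−C) with t = 9/4, so CS:SW = t:(1−t) = 9/4:-5/4

CS:SW = -9/5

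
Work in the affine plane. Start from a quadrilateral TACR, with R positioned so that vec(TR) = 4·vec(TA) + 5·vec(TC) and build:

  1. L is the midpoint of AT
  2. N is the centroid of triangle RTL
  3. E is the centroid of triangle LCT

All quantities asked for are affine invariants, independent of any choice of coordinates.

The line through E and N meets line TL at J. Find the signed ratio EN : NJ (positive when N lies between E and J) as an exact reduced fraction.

EN:NJ = -4/5

Work in coordinates with T = (0, 0), A = (1, 0), C = (0, 1), R = (4, 5).
1. L is the midpoint of AT ⇒ L = (1/2, 0)
2. N is the centroid of triangle RTL ⇒ N = (3/2, 5/3)
3. E is the centroid of triangle LCT ⇒ E = (1/6, 1/3)
line EN meets TL at J = (-1/6, 0)
N = E + t·(J−E) with t = -4, so EN:NJ = -4:5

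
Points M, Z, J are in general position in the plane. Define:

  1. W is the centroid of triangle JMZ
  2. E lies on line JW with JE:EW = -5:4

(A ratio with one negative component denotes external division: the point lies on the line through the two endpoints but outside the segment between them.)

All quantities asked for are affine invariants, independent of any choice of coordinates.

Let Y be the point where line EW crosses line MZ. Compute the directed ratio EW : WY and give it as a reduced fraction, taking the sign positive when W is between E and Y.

Choose coordinates M = (0, 0), Z = (1, 0), J = (0, 1).
1. W is the centroid of triangle JMZ ⇒ W = (1/3, 1/3)
2. E lies on line JW with JE:EW = -5:4 ⇒ E = (5/3, -7/3)
line EW meets MZ at Y = (1/2, 0)
W = E + t·(Y−E) with t = 8/7, so EW:WY = 8/7:-1/7

EW:WY = -8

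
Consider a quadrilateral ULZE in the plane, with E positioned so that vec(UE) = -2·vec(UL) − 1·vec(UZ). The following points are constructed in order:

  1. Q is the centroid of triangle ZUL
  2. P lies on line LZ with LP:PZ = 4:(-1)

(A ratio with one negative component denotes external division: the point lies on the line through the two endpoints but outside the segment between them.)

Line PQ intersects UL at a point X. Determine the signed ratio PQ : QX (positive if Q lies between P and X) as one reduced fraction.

PQ:QX = 3

Work in coordinates with U = (0, 0), L = (1, 0), Z = (0, 1), E = (-2, -1).
1. Q is the centroid of triangle ZUL ⇒ Q = (1/3, 1/3)
2. P lies on line LZ with LP:PZ = 4:(-1) ⇒ P = (-1/3, 4/3)
line PQ meets UL at X = (5/9, 0)
Q = P + t·(X−P) with t = 3/4, so PQ:QX = 3/4:1/4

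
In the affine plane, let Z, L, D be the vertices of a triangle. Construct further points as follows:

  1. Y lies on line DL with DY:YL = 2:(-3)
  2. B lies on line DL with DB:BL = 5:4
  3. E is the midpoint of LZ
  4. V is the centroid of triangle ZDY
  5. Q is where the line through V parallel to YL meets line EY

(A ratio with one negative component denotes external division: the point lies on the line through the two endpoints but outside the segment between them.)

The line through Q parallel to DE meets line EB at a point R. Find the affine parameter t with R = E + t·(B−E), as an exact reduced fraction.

Assign Z = (0, 0), L = (1, 0), D = (0, 1) — the answer is frame-independent, so this choice is without loss of generality.
1. Y lies on line DL with DY:YL = 2:(-3) ⇒ Y = (-2, 3)
2. B lies on line DL with DB:BL = 5:4 ⇒ B = (5/9, 4/9)
3. E is the midpoint of LZ ⇒ E = (1/2, 0)
4. V is the centroid of triangle ZDY ⇒ V = (-2/3, 4/3)
5. Q is where the line through V parallel to YL meets line EY ⇒ Q = (-1/3, 1)
through Q parallel to DE: direction (1/2, -1); meets EB at R = (13/30, -8/15)
R = E + t·(B−E) with t = -6/5

t = -6/5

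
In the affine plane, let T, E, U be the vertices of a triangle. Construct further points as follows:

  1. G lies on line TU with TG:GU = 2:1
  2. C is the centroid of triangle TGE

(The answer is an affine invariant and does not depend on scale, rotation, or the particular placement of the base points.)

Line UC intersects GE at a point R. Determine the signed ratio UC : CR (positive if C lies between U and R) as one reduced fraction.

UC:CR = -5/2

Assign T = (0, 0), E = (1, 0), U = (0, 1) — the answer is frame-independent, so this choice is without loss of generality.
1. G lies on line TU with TG:GU = 2:1 ⇒ G = (0, 2/3)
2. C is the centroid of triangle TGE ⇒ C = (1/3, 2/9)
line UC meets GE at R = (1/5, 8/15)
C = U + t·(R−U) with t = 5/3, so UC:CR = 5/3:-2/3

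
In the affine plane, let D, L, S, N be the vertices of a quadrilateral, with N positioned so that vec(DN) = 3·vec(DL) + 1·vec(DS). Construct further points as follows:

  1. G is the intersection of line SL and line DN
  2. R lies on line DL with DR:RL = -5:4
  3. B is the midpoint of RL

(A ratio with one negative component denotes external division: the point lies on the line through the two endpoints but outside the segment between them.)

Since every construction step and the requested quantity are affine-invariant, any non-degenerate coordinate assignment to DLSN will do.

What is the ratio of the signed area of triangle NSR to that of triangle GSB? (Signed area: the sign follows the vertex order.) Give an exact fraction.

[NSR]:[GSB] = -2

Set D = (0, 0), L = (1, 0), S = (0, 1), N = (3, 1); any affine frame gives the same invariant.
1. G is the intersection of line SL and line DN ⇒ G = (3/4, 1/4)
2. R lies on line DL with DR:RL = -5:4 ⇒ R = (5, 0)
3. B is the midpoint of RL ⇒ B = (3, 0)
2·[NSR] = 3, 2·[GSB] = -3/2
[NSR]:[GSB] = 3:-3/2 = -2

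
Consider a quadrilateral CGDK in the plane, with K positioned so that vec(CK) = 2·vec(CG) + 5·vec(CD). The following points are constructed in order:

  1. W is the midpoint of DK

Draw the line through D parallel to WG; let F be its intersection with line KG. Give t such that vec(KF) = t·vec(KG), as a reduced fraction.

t = 2

Assign C = (0, 0), G = (1, 0), D = (0, 1), K = (2, 5) — the answer is frame-independent, so this choice is without loss of generality.
1. W is the midpoint of DK ⇒ W = (1, 3)
through D parallel to WG: direction (0, -3); meets KG at F = (0, -5)
F = K + t·(G−K) with t = 2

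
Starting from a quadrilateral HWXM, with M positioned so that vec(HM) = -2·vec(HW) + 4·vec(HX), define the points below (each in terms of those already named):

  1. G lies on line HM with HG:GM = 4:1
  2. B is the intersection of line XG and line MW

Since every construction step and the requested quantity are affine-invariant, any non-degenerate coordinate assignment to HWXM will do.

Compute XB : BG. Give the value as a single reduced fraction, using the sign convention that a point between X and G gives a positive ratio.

XB:BG = -5/4

Choose coordinates H = (0, 0), W = (1, 0), X = (0, 1), M = (-2, 4).
1. G lies on line HM with HG:GM = 4:1 ⇒ G = (-8/5, 16/5)
2. B is the intersection of line XG and line MW ⇒ B = (-8, 12)
B = X + t·(G−X) with t = 5, so XB:BG = t:(1−t) = 5:-4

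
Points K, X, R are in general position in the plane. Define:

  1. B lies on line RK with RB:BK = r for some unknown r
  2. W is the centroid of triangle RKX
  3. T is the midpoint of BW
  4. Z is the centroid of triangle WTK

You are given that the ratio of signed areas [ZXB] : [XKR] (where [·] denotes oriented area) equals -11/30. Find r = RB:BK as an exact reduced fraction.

Work in coordinates with K = (0, 0), X = (1, 0), R = (0, 1).
1. With RB:BK = r, write λ = r/(r+1) so B = R + λ·(K−R); B is affine-linear in λ
2. W is the centroid of triangle RKX ⇒ W = (1/3, 1/3)
3. T is the midpoint of BW ⇒ T is an affine combination of earlier points and hence also affine-linear in λ
4. Z is the centroid of triangle WTK ⇒ Z is an affine combination of earlier points and hence also affine-linear in λ
Every point depending on B is an affine combination of B and λ-independent points, so each such coordinate is linear in λ; the λ² term in each signed area is a multiple of (K−R)×(K−R) = 0, so 2·[ZXB] and 2·[XKR] are each linear in λ. Evaluating at λ=0 and λ=1:
  2·[ZXB] = -2/3·λ + 1/2,   2·[XKR] = -1
So [ZXB]:[XKR] = (-2/3·λ + 1/2) / (-1). Setting this equal to -11/30:
  -2/3·λ + 1/2 = -11/30·(-1)  ⇒  λ = 1/5
Then r = λ/(1−λ) = (1/5)/(4/5) = 1/4. Check: with r = 1/4, B = (0, 4/5) and [ZXB]:[XKR] = -11/30 as required.

r = 1/4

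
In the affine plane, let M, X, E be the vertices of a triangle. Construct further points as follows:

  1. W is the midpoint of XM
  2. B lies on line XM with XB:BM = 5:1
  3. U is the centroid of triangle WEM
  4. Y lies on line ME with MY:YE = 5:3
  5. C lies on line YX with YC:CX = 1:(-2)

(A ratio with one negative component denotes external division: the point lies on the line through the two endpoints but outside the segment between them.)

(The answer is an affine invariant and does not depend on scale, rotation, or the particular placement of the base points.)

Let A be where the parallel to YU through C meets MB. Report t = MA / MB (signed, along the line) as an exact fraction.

t = -12/7

Choose coordinates M = (0, 0), X = (1, 0), E = (0, 1).
1. W is the midpoint of XM ⇒ W = (1/2, 0)
2. B lies on line XM with XB:BM = 5:1 ⇒ B = (1/6, 0)
3. U is the centroid of triangle WEM ⇒ U = (1/6, 1/3)
4. Y lies on line ME with MY:YE = 5:3 ⇒ Y = (0, 5/8)
5. C lies on line YX with YC:CX = 1:(-2) ⇒ C = (-1, 5/4)
through C parallel to YU: direction (1/6, -7/24); meets MB at A = (-2/7, 0)
A = M + t·(B−M) with t = -12/7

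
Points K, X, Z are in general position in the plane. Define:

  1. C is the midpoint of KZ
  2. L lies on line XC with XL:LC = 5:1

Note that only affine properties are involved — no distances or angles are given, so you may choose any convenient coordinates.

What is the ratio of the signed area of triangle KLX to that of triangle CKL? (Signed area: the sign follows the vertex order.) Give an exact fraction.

Work in coordinates with K = (0, 0), X = (1, 0), Z = (0, 1).
1. C is the midpoint of KZ ⇒ C = (0, 1/2)
2. L lies on line XC with XL:LC = 5:1 ⇒ L = (1/6, 5/12)
2·[KLX] = -5/12, 2·[CKL] = 1/12
[KLX]:[CKL] = -5/12:1/12 = -5

[KLX]:[CKL] = -5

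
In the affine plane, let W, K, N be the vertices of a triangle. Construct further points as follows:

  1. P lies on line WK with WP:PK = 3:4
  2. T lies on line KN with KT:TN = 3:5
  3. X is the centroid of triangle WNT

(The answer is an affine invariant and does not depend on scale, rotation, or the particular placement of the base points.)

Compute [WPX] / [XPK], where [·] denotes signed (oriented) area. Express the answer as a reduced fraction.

Choose coordinates W = (0, 0), K = (1, 0), N = (0, 1).
1. P lies on line WK with WP:PK = 3:4 ⇒ P = (3/7, 0)
2. T lies on line KN with KT:TN = 3:5 ⇒ T = (5/8, 3/8)
3. X is the centroid of triangle WNT ⇒ X = (5/24, 11/24)
2·[WPX] = 11/56, 2·[XPK] = 11/42
[WPX]:[XPK] = 11/56:11/42 = 3/4

[WPX]:[XPK] = 3/4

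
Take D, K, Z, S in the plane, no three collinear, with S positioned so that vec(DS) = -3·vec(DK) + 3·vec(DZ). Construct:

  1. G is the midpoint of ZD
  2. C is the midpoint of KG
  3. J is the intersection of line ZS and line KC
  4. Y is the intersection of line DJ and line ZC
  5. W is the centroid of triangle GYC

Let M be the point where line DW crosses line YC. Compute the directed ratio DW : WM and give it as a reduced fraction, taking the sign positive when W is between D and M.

DW:WM = 5

Assign D = (0, 0), K = (1, 0), Z = (0, 1), S = (-3, 3) — the answer is frame-independent, so this choice is without loss of generality.
1. G is the midpoint of ZD ⇒ G = (0, 1/2)
2. C is the midpoint of KG ⇒ C = (1/2, 1/4)
3. J is the intersection of line ZS and line KC ⇒ J = (3, -1)
4. Y is the intersection of line DJ and line ZC ⇒ Y = (6/7, -2/7)
5. W is the centroid of triangle GYC ⇒ W = (19/42, 13/84)
line DW meets YC at M = (19/35, 13/70)
W = D + t·(M−D) with t = 5/6, so DW:WM = 5/6:1/6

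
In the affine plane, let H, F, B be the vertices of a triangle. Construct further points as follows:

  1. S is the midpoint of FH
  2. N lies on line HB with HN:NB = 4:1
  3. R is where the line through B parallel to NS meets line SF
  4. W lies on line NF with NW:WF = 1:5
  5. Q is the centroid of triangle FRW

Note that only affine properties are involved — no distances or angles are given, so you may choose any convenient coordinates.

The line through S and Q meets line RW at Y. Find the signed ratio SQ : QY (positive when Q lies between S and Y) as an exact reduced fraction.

SQ:QY = -2

Choose coordinates H = (0, 0), F = (1, 0), B = (0, 1).
1. S is the midpoint of FH ⇒ S = (1/2, 0)
2. N lies on line HB with HN:NB = 4:1 ⇒ N = (0, 4/5)
3. R is where the line through B parallel to NS meets line SF ⇒ R = (5/8, 0)
4. W lies on line NF with NW:WF = 1:5 ⇒ W = (1/6, 2/3)
5. Q is the centroid of triangle FRW ⇒ Q = (43/72, 2/9)
line SQ meets RW at Y = (79/144, 1/9)
Q = S + t·(Y−S) with t = 2, so SQ:QY = 2:-1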